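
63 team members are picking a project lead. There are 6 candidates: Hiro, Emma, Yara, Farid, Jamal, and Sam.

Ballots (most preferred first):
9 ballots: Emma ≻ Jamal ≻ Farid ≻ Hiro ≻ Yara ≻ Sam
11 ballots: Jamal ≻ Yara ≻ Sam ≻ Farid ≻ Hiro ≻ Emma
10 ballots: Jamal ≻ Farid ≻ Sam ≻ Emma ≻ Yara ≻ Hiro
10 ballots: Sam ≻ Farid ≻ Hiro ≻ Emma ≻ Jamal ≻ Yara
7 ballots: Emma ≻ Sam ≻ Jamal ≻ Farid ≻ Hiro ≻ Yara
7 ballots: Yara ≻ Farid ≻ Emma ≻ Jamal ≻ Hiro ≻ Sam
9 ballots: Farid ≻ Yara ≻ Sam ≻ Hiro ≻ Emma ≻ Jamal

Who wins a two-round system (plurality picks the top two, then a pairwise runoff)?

Round 1 first-place votes: Hiro 0, Emma 16, Yara 7, Farid 9, Jamal 21, Sam 10. Jamal and Emma advance.
Runoff: Jamal is ranked above Emma on 21 ballots, Emma above Jamal on 42.

Emma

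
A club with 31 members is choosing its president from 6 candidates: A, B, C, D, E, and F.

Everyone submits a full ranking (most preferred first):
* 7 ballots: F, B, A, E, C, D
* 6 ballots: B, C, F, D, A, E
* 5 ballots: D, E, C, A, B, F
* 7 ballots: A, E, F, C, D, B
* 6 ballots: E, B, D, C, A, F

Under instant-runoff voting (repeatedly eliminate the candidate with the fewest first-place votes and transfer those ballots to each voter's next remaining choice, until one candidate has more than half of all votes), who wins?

Round 1: A 7, B 6, C 0, D 5, E 6, F 7. C eliminated.
Round 2: A 7, B 6, D 5, E 6, F 7. D eliminated.
Round 3: A 7, B 6, E 11, F 7. B eliminated.
Round 4: A 7, E 11, F 13. A eliminated.
Round 5: E 18, F 13. E has a majority (≥16).

E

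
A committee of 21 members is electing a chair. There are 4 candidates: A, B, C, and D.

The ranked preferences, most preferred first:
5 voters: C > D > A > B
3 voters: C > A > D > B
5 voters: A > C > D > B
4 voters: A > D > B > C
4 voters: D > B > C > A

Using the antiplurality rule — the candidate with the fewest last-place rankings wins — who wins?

Last-place votes: A 4, B 13, C 4, D 0.

D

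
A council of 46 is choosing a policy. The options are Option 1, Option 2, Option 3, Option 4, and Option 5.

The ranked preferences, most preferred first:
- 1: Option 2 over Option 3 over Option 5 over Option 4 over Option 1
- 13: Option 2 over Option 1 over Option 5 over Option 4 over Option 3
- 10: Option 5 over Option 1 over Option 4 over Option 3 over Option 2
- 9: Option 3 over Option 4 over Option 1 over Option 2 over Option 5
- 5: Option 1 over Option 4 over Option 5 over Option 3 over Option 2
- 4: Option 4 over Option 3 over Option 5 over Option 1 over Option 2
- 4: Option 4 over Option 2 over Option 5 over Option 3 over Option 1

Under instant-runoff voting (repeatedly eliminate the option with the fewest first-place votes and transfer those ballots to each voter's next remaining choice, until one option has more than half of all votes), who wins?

Option 4

Round 1: Option 1 5, Option 2 14, Option 3 9, Option 4 8, Option 5 10. Option 1 eliminated.
Round 2: Option 2 14, Option 3 9, Option 4 13, Option 5 10. Option 3 eliminated.
Round 3: Option 2 14, Option 4 22, Option 5 10. Option 5 eliminated.
Round 4: Option 2 14, Option 4 32. Option 4 has a majority (≥24).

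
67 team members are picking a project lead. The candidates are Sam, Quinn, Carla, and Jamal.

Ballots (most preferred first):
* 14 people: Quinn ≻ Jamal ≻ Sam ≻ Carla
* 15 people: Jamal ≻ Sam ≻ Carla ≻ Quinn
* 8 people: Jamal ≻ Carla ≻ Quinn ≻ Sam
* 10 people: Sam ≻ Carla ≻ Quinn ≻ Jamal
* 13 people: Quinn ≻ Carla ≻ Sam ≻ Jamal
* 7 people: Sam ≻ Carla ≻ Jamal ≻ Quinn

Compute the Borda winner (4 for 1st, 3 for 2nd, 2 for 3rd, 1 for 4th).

Sam

Sam: 14×2 + 15×3 + 8×1 + 10×4 + 13×2 + 7×4 = 175
Quinn: 14×4 + 15×1 + 8×2 + 10×2 + 13×4 + 7×1 = 166
Carla: 14×1 + 15×2 + 8×3 + 10×3 + 13×3 + 7×3 = 158
Jamal: 14×3 + 15×4 + 8×4 + 10×1 + 13×1 + 7×2 = 171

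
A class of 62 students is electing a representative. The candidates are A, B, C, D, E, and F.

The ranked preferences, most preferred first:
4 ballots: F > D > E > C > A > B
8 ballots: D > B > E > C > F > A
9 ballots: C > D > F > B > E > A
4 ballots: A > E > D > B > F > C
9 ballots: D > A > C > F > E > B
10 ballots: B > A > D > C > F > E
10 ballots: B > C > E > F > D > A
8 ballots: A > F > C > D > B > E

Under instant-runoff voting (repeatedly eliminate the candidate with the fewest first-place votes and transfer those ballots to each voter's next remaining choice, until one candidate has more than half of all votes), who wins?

Round 1: A 12, B 20, C 9, D 17, E 0, F 4. E eliminated.
Round 2: A 12, B 20, C 9, D 17, F 4. F eliminated.
Round 3: A 12, B 20, C 9, D 21. C eliminated.
Round 4: A 12, B 20, D 30. A eliminated.
Round 5: B 20, D 42. D has a majority (≥32).

D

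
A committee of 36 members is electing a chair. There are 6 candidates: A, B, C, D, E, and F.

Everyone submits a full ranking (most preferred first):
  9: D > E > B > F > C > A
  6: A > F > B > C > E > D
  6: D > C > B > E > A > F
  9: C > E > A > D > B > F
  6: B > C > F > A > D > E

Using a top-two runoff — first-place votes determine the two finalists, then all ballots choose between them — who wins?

Round 1 first-place votes: A 6, B 6, C 9, D 15, E 0, F 0. D and C advance.
Runoff: D is ranked above C on 15 ballots, C above D on 21.

C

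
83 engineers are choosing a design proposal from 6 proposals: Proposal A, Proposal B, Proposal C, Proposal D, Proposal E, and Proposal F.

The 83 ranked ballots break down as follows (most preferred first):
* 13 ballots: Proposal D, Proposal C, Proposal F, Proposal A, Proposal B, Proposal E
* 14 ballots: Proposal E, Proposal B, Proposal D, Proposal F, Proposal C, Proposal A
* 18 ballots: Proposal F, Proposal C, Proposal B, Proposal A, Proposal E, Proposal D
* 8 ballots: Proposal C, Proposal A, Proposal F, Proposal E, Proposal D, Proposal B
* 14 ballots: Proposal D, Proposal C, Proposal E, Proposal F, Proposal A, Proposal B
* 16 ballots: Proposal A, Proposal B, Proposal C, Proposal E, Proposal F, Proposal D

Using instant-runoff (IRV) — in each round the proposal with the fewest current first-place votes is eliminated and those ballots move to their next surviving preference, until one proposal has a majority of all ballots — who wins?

Proposal A

Round 1: Proposal A 16, Proposal B 0, Proposal C 8, Proposal D 27, Proposal E 14, Proposal F 18. Proposal B eliminated.
Round 2: Proposal A 16, Proposal C 8, Proposal D 27, Proposal E 14, Proposal F 18. Proposal C eliminated.
Round 3: Proposal A 24, Proposal D 27, Proposal E 14, Proposal F 18. Proposal E eliminated.
Round 4: Proposal A 24, Proposal D 41, Proposal F 18. Proposal F eliminated.
Round 5: Proposal A 42, Proposal D 41. Proposal A has a majority (≥42).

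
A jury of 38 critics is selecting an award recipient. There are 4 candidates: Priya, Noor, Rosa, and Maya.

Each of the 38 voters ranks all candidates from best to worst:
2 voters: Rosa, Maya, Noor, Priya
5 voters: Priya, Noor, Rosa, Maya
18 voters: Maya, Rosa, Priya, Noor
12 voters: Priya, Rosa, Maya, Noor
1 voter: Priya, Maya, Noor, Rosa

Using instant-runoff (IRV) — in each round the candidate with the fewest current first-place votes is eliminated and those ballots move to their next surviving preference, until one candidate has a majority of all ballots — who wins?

Maya

Round 1: Priya 18, Noor 0, Rosa 2, Maya 18. Noor eliminated.
Round 2: Priya 18, Rosa 2, Maya 18. Rosa eliminated.
Round 3: Priya 18, Maya 20. Maya has a majority (≥20).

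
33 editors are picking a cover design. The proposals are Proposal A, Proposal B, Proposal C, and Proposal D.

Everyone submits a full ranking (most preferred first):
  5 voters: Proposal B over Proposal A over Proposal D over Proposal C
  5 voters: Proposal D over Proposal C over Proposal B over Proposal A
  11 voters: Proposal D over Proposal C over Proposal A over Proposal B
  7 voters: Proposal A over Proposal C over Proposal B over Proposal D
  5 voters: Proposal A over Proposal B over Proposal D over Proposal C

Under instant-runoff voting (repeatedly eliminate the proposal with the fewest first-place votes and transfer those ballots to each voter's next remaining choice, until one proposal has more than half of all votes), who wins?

Proposal A

Round 1: Proposal A 12, Proposal B 5, Proposal C 0, Proposal D 16. Proposal C eliminated.
Round 2: Proposal A 12, Proposal B 5, Proposal D 16. Proposal B eliminated.
Round 3: Proposal A 17, Proposal D 16. Proposal A has a majority (≥17).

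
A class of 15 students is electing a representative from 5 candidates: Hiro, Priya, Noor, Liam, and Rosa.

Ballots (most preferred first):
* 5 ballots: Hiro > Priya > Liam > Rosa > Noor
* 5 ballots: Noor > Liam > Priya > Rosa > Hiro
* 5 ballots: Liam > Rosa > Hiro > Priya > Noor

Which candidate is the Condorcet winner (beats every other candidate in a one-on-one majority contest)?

Liam vs Hiro: 10–5
Liam vs Priya: 10–5
Liam vs Noor: 10–5
Liam vs Rosa: 15–0
Liam beats every other candidate.

Liam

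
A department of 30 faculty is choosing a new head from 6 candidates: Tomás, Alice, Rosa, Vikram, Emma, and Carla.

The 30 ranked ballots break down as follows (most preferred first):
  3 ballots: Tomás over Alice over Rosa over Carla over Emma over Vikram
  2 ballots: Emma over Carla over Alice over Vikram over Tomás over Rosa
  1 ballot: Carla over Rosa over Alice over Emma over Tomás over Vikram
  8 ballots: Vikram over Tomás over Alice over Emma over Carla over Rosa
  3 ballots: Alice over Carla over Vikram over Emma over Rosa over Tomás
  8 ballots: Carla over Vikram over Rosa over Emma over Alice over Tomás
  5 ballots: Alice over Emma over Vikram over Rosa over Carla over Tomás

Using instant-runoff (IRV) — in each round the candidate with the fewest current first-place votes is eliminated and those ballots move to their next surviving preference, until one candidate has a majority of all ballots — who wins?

Round 1: Tomás 3, Alice 8, Rosa 0, Vikram 8, Emma 2, Carla 9. Rosa eliminated.
Round 2: Tomás 3, Alice 8, Vikram 8, Emma 2, Carla 9. Emma eliminated.
Round 3: Tomás 3, Alice 8, Vikram 8, Carla 11. Tomás eliminated.
Round 4: Alice 11, Vikram 8, Carla 11. Vikram eliminated.
Round 5: Alice 19, Carla 11. Alice has a majority (≥16).

Alice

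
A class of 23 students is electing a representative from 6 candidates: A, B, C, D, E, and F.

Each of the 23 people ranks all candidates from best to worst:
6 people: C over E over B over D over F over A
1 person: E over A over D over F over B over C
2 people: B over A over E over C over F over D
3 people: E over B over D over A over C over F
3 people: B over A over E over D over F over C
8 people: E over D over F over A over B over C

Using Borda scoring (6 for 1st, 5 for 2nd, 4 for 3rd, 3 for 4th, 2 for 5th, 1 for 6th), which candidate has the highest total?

A: 6×1 + 1×5 + 2×5 + 3×3 + 3×5 + 8×3 = 69
B: 6×4 + 1×2 + 2×6 + 3×5 + 3×6 + 8×2 = 87
C: 6×6 + 1×1 + 2×3 + 3×2 + 3×1 + 8×1 = 60
D: 6×3 + 1×4 + 2×1 + 3×4 + 3×3 + 8×5 = 85
E: 6×5 + 1×6 + 2×4 + 3×6 + 3×4 + 8×6 = 122
F: 6×2 + 1×3 + 2×2 + 3×1 + 3×2 + 8×4 = 60

E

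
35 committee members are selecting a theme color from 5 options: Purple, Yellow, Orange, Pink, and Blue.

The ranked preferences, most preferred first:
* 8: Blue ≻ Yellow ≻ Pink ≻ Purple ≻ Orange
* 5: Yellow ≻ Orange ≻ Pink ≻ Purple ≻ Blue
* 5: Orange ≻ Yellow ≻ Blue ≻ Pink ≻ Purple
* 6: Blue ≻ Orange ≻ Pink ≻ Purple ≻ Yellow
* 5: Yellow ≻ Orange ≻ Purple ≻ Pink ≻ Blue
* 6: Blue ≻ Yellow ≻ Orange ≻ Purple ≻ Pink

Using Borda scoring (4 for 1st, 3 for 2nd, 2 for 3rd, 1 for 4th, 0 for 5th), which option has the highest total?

Purple: 8×1 + 5×1 + 5×0 + 6×1 + 5×2 + 6×1 = 35
Yellow: 8×3 + 5×4 + 5×3 + 6×0 + 5×4 + 6×3 = 97
Orange: 8×0 + 5×3 + 5×4 + 6×3 + 5×3 + 6×2 = 80
Pink: 8×2 + 5×2 + 5×1 + 6×2 + 5×1 + 6×0 = 48
Blue: 8×4 + 5×0 + 5×2 + 6×4 + 5×0 + 6×4 = 90

Yellow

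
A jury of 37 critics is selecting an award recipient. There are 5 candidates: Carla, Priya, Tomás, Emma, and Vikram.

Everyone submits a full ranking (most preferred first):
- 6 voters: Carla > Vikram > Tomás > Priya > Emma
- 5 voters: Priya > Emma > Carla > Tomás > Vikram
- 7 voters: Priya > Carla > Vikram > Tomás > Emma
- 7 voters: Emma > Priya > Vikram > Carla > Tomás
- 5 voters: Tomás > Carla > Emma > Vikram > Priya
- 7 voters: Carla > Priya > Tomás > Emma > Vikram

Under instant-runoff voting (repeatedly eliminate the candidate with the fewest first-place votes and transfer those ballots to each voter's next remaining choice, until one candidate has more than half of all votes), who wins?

Priya

Round 1: Carla 13, Priya 12, Tomás 5, Emma 7, Vikram 0. Vikram eliminated.
Round 2: Carla 13, Priya 12, Tomás 5, Emma 7. Tomás eliminated.
Round 3: Carla 18, Priya 12, Emma 7. Emma eliminated.
Round 4: Carla 18, Priya 19. Priya has a majority (≥19).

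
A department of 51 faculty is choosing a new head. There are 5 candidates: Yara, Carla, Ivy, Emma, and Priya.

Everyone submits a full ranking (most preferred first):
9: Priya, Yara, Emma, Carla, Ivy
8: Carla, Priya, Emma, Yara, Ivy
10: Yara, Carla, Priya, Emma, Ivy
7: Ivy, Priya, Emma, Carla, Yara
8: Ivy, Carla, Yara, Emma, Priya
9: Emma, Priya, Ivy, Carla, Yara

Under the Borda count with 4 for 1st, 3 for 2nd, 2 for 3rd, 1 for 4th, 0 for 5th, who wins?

Priya

Yara: 9×3 + 8×1 + 10×4 + 7×0 + 8×2 + 9×0 = 91
Carla: 9×1 + 8×4 + 10×3 + 7×1 + 8×3 + 9×1 = 111
Ivy: 9×0 + 8×0 + 10×0 + 7×4 + 8×4 + 9×2 = 78
Emma: 9×2 + 8×2 + 10×1 + 7×2 + 8×1 + 9×4 = 102
Priya: 9×4 + 8×3 + 10×2 + 7×3 + 8×0 + 9×3 = 128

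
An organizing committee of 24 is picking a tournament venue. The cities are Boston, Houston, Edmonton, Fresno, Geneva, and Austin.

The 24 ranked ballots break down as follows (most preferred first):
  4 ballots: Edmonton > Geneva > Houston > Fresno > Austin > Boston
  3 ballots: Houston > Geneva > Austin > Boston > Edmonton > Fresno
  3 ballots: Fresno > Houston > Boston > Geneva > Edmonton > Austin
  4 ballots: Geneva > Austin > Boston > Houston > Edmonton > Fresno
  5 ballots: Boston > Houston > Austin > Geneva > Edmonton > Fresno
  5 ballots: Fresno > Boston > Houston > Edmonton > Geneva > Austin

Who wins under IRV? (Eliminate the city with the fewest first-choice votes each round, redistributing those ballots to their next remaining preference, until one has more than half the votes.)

Round 1: Boston 5, Houston 3, Edmonton 4, Fresno 8, Geneva 4, Austin 0. Austin eliminated.
Round 2: Boston 5, Houston 3, Edmonton 4, Fresno 8, Geneva 4. Houston eliminated.
Round 3: Boston 5, Edmonton 4, Fresno 8, Geneva 7. Edmonton eliminated.
Round 4: Boston 5, Fresno 8, Geneva 11. Boston eliminated.
Round 5: Fresno 8, Geneva 16. Geneva has a majority (≥13).

Geneva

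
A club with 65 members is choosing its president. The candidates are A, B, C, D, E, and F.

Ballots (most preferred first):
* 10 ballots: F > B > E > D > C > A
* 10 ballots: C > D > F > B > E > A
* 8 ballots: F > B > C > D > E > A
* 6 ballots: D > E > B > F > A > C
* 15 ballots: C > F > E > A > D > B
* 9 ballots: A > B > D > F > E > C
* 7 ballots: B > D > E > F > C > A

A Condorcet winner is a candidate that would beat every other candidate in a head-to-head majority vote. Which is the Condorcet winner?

F vs A: 56–9
F vs B: 43–22
F vs C: 40–25
F vs D: 33–32
F vs E: 52–13
F beats every other candidate.

F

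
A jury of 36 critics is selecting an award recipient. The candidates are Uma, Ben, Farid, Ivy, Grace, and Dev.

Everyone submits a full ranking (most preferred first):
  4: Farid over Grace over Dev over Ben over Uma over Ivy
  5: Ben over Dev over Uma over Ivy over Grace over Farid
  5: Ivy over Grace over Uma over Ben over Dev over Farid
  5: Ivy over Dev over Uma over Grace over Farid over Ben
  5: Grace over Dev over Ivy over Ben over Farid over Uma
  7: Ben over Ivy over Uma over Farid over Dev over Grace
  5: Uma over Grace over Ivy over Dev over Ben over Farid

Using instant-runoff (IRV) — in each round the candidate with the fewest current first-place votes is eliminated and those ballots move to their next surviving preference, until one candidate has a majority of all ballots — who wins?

Round 1: Uma 5, Ben 12, Farid 4, Ivy 10, Grace 5, Dev 0. Dev eliminated.
Round 2: Uma 5, Ben 12, Farid 4, Ivy 10, Grace 5. Farid eliminated.
Round 3: Uma 5, Ben 12, Ivy 10, Grace 9. Uma eliminated.
Round 4: Ben 12, Ivy 10, Grace 14. Ivy eliminated.
Round 5: Ben 12, Grace 24. Grace has a majority (≥19).

Grace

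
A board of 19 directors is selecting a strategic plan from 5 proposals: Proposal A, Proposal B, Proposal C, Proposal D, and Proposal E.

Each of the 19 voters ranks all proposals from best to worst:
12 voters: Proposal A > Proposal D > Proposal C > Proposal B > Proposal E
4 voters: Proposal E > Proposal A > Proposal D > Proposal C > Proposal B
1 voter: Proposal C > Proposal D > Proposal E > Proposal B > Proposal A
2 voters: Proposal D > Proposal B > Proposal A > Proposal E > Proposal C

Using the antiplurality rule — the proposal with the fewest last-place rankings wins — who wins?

Proposal D

Last-place votes: Proposal A 1, Proposal B 4, Proposal C 2, Proposal D 0, Proposal E 12.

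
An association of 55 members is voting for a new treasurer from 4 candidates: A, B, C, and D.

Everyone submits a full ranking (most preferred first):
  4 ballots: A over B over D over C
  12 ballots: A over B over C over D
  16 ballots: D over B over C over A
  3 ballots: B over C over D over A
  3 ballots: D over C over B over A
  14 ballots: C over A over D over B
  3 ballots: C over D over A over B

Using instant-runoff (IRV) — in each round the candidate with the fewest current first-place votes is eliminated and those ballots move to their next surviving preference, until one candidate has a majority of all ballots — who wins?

Round 1: A 16, B 3, C 17, D 19. B eliminated.
Round 2: A 16, C 20, D 19. A eliminated.
Round 3: C 32, D 23. C has a majority (≥28).

C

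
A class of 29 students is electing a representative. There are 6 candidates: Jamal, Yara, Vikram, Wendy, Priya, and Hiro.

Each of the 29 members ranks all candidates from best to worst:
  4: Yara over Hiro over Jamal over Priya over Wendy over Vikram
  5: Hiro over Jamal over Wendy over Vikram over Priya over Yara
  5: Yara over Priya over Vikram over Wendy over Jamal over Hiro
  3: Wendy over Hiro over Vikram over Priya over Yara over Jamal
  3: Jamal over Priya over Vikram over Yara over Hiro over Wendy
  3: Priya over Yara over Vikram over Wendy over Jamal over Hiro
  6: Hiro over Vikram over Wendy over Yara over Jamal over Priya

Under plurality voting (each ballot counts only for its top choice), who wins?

First-place votes: Jamal 3, Yara 9, Vikram 0, Wendy 3, Priya 3, Hiro 11.

Hiro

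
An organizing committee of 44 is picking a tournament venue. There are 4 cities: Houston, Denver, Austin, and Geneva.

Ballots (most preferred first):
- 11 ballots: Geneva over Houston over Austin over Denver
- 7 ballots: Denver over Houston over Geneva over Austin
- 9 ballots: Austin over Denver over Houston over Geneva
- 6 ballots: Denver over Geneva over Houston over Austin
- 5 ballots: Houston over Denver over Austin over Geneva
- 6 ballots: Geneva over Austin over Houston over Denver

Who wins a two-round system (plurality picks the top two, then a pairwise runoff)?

Round 1 first-place votes: Houston 5, Denver 13, Austin 9, Geneva 17. Geneva and Denver advance.
Runoff: Geneva is ranked above Denver on 17 ballots, Denver above Geneva on 27.

Denver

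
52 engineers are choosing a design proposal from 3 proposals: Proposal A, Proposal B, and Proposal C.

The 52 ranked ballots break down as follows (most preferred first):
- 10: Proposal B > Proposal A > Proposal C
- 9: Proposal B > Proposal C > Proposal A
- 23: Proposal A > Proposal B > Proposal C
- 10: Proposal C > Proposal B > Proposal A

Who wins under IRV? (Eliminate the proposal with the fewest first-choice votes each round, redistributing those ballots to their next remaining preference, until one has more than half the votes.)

Proposal B

Round 1: Proposal A 23, Proposal B 19, Proposal C 10. Proposal C eliminated.
Round 2: Proposal A 23, Proposal B 29. Proposal B has a majority (≥27).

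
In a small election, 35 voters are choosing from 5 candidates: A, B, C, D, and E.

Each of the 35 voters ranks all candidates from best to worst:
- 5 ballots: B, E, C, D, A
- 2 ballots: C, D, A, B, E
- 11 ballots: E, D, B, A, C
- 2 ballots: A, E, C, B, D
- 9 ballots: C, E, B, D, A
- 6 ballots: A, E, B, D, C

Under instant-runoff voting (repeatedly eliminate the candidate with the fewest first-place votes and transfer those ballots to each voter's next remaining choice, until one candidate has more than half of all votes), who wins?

E

Round 1: A 8, B 5, C 11, D 0, E 11. D eliminated.
Round 2: A 8, B 5, C 11, E 11. B eliminated.
Round 3: A 8, C 11, E 16. A eliminated.
Round 4: C 11, E 24. E has a majority (≥18).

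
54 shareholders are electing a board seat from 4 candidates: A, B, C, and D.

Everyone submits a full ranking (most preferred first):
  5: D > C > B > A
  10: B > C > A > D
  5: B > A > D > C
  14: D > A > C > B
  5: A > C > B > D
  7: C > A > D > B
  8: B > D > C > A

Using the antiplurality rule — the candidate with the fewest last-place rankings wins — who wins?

Last-place votes: A 13, B 21, C 5, D 15.

C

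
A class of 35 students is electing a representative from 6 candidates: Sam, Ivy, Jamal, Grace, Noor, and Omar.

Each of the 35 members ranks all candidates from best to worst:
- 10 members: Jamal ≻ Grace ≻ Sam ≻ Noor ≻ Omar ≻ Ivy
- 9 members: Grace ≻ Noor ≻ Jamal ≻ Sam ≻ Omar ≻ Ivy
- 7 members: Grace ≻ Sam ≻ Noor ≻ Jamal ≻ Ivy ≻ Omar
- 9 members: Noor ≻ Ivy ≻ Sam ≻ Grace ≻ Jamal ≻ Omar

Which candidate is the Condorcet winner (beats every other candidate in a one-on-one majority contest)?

Grace

Grace vs Sam: 26–9
Grace vs Ivy: 26–9
Grace vs Jamal: 25–10
Grace vs Noor: 26–9
Grace vs Omar: 35–0
Grace beats every other candidate.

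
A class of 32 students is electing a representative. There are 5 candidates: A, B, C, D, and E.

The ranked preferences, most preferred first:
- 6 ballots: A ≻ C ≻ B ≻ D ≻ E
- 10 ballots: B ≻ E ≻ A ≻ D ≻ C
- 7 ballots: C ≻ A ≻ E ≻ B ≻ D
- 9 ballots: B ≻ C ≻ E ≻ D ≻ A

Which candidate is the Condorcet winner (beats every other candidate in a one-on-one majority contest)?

B vs A: 19–13
B vs C: 19–13
B vs D: 32–0
B vs E: 25–7
B beats every other candidate.

B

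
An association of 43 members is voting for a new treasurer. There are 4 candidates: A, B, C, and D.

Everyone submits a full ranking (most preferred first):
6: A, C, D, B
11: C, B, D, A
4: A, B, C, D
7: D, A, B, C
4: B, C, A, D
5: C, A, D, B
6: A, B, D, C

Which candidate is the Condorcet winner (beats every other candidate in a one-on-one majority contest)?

A vs B: 28–15
A vs C: 23–20
A vs D: 25–18
A beats every other candidate.

A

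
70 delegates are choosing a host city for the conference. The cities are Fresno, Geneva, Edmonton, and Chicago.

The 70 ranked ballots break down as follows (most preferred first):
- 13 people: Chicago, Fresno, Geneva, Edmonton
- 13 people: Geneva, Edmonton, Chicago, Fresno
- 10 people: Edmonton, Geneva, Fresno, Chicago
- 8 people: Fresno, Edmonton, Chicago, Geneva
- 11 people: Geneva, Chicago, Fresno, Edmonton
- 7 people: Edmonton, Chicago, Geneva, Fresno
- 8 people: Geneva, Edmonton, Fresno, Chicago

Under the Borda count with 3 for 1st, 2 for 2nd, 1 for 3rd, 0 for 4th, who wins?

Fresno: 13×2 + 13×0 + 10×1 + 8×3 + 11×1 + 7×0 + 8×1 = 79
Geneva: 13×1 + 13×3 + 10×2 + 8×0 + 11×3 + 7×1 + 8×3 = 136
Edmonton: 13×0 + 13×2 + 10×3 + 8×2 + 11×0 + 7×3 + 8×2 = 109
Chicago: 13×3 + 13×1 + 10×0 + 8×1 + 11×2 + 7×2 + 8×0 = 96

Geneva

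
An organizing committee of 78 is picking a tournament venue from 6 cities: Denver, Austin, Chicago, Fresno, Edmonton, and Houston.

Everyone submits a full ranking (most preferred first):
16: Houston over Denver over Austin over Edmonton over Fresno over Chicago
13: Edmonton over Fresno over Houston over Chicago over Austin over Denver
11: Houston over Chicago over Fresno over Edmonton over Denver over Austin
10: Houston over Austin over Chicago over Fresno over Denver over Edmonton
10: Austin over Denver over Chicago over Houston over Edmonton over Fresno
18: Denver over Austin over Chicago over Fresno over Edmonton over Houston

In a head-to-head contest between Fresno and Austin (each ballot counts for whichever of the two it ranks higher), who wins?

Austin

Fresno is ranked above Austin on 24 ballots; Austin above Fresno on 54.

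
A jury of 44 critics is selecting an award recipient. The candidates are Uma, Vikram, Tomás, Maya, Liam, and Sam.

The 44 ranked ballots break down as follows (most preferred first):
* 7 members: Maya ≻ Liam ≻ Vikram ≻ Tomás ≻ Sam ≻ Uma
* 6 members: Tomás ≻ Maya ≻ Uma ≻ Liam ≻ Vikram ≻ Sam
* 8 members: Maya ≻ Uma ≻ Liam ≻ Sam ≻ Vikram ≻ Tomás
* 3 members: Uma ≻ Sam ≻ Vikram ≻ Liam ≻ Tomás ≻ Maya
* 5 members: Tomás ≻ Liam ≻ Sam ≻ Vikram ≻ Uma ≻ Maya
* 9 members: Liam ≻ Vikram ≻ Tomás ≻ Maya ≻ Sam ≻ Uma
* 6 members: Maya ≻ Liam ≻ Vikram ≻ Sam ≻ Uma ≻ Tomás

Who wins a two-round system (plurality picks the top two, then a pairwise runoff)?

Round 1 first-place votes: Uma 3, Vikram 0, Tomás 11, Maya 21, Liam 9, Sam 0. Maya and Tomás advance.
Runoff: Maya is ranked above Tomás on 21 ballots, Tomás above Maya on 23.

Tomás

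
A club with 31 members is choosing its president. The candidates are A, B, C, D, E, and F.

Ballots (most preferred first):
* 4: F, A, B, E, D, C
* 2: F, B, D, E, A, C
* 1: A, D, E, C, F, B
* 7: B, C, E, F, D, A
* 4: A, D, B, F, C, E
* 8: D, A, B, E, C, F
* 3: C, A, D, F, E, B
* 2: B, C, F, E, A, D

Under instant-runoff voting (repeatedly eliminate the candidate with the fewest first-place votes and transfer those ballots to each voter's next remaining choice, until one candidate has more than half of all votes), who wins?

A

Round 1: A 5, B 9, C 3, D 8, E 0, F 6. E eliminated.
Round 2: A 5, B 9, C 3, D 8, F 6. C eliminated.
Round 3: A 8, B 9, D 8, F 6. F eliminated.
Round 4: A 12, B 11, D 8. D eliminated.
Round 5: A 20, B 11. A has a majority (≥16).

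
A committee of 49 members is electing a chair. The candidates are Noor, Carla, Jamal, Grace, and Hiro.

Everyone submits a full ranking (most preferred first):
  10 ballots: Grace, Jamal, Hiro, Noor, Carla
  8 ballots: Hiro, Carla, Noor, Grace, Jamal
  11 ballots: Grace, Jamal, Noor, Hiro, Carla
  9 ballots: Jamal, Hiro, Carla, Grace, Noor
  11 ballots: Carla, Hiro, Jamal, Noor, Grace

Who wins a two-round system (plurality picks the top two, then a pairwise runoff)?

Round 1 first-place votes: Noor 0, Carla 11, Jamal 9, Grace 21, Hiro 8. Grace and Carla advance.
Runoff: Grace is ranked above Carla on 21 ballots, Carla above Grace on 28.

Carla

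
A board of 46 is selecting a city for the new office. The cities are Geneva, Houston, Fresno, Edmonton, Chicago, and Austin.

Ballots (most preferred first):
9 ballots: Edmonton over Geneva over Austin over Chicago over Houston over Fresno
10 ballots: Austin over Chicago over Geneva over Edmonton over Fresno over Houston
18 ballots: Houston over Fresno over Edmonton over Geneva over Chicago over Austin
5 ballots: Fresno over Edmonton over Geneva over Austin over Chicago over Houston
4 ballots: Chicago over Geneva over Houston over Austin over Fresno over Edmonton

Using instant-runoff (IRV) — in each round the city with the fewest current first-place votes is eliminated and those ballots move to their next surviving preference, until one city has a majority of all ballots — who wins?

Edmonton

Round 1: Geneva 0, Houston 18, Fresno 5, Edmonton 9, Chicago 4, Austin 10. Geneva eliminated.
Round 2: Houston 18, Fresno 5, Edmonton 9, Chicago 4, Austin 10. Chicago eliminated.
Round 3: Houston 22, Fresno 5, Edmonton 9, Austin 10. Fresno eliminated.
Round 4: Houston 22, Edmonton 14, Austin 10. Austin eliminated.
Round 5: Houston 22, Edmonton 24. Edmonton has a majority (≥24).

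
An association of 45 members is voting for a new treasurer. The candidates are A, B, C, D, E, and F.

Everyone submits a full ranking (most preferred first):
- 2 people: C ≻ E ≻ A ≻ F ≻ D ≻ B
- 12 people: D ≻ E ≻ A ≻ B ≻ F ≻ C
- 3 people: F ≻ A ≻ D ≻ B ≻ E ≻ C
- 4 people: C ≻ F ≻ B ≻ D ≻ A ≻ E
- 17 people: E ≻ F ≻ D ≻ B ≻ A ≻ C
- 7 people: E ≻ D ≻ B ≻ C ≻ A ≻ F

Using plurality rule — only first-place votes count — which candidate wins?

First-place votes: A 0, B 0, C 6, D 12, E 24, F 3.

E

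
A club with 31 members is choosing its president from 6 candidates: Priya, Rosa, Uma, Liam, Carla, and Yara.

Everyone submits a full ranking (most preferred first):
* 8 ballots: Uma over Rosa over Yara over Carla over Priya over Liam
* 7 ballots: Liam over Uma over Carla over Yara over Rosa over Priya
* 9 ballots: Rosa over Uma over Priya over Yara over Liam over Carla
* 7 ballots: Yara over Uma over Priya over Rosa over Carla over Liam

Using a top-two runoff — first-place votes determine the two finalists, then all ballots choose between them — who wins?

Uma

Round 1 first-place votes: Priya 0, Rosa 9, Uma 8, Liam 7, Carla 0, Yara 7. Rosa and Uma advance.
Runoff: Rosa is ranked above Uma on 9 ballots, Uma above Rosa on 22.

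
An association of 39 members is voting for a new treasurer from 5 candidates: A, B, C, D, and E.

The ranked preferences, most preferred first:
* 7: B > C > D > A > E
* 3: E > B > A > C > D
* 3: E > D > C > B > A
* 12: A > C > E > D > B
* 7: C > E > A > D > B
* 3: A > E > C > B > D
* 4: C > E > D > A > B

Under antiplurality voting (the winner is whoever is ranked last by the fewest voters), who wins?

C

Last-place votes: A 3, B 23, C 0, D 6, E 7.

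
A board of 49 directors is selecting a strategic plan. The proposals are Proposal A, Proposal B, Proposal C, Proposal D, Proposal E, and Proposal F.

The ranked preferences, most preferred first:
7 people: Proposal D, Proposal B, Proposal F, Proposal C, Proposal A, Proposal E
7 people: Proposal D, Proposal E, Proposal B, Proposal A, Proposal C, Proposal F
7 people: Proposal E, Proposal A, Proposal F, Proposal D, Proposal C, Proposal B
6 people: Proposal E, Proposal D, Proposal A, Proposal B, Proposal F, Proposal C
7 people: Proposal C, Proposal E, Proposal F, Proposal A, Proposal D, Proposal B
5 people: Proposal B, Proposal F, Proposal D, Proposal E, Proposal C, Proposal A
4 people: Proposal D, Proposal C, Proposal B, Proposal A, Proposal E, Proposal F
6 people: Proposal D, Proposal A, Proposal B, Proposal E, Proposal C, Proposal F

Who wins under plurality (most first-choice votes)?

Proposal D

First-place votes: Proposal A 0, Proposal B 5, Proposal C 7, Proposal D 24, Proposal E 13, Proposal F 0.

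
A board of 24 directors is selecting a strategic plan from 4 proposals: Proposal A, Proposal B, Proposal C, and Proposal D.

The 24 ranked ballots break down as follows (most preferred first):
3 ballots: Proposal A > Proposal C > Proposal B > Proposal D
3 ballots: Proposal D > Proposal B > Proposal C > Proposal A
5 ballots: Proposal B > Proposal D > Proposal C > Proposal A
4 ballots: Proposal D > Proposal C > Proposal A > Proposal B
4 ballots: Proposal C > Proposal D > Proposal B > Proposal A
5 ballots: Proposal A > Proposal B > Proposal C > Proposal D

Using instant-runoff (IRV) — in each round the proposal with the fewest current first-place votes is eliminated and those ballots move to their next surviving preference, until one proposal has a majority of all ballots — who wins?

Proposal D

Round 1: Proposal A 8, Proposal B 5, Proposal C 4, Proposal D 7. Proposal C eliminated.
Round 2: Proposal A 8, Proposal B 5, Proposal D 11. Proposal B eliminated.
Round 3: Proposal A 8, Proposal D 16. Proposal D has a majority (≥13).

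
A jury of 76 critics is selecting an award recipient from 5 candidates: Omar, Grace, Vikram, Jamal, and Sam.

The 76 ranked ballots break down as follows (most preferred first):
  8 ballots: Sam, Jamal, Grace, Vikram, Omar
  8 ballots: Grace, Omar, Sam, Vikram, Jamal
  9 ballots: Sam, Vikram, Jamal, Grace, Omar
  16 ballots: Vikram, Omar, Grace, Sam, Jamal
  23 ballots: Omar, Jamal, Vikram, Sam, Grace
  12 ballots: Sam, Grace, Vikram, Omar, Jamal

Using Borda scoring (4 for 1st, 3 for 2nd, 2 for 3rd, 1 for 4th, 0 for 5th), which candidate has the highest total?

Vikram

Omar: 8×0 + 8×3 + 9×0 + 16×3 + 23×4 + 12×1 = 176
Grace: 8×2 + 8×4 + 9×1 + 16×2 + 23×0 + 12×3 = 125
Vikram: 8×1 + 8×1 + 9×3 + 16×4 + 23×2 + 12×2 = 177
Jamal: 8×3 + 8×0 + 9×2 + 16×0 + 23×3 + 12×0 = 111
Sam: 8×4 + 8×2 + 9×4 + 16×1 + 23×1 + 12×4 = 171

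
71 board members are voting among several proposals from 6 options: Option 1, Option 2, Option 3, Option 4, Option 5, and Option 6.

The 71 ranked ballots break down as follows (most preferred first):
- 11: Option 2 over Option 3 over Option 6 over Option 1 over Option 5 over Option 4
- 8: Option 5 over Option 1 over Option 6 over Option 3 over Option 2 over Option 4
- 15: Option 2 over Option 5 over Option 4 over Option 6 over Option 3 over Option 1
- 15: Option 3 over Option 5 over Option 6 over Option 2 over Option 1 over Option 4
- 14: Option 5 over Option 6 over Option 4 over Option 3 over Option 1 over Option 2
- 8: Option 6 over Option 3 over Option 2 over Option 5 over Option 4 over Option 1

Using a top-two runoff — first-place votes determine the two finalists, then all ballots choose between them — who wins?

Round 1 first-place votes: Option 1 0, Option 2 26, Option 3 15, Option 4 0, Option 5 22, Option 6 8. Option 2 and Option 5 advance.
Runoff: Option 2 is ranked above Option 5 on 34 ballots, Option 5 above Option 2 on 37.

Option 5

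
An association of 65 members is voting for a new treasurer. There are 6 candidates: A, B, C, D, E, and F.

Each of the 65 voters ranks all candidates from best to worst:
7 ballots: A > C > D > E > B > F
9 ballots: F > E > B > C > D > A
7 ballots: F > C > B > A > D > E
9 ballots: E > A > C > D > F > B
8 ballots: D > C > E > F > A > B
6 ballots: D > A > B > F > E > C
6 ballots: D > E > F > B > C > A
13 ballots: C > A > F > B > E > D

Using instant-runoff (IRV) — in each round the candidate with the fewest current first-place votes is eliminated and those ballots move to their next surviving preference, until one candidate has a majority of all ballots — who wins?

Round 1: A 7, B 0, C 13, D 20, E 9, F 16. B eliminated.
Round 2: A 7, C 13, D 20, E 9, F 16. A eliminated.
Round 3: C 20, D 20, E 9, F 16. E eliminated.
Round 4: C 29, D 20, F 16. F eliminated.
Round 5: C 45, D 20. C has a majority (≥33).

C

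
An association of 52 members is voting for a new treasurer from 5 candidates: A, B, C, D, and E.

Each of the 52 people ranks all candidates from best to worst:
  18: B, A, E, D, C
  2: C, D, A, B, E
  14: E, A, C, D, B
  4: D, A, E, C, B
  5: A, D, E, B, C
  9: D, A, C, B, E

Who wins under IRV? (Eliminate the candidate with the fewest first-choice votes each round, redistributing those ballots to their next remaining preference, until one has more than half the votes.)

Round 1: A 5, B 18, C 2, D 13, E 14. C eliminated.
Round 2: A 5, B 18, D 15, E 14. A eliminated.
Round 3: B 18, D 20, E 14. E eliminated.
Round 4: B 18, D 34. D has a majority (≥27).

D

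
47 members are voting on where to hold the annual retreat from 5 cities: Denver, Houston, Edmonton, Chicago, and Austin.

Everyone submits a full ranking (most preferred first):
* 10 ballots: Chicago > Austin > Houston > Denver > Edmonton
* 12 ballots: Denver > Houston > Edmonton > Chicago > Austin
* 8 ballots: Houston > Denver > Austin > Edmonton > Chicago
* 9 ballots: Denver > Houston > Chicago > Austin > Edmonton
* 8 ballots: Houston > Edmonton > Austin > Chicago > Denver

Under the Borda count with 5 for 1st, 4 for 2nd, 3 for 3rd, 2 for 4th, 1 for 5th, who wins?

Houston

Denver: 10×2 + 12×5 + 8×4 + 9×5 + 8×1 = 165
Houston: 10×3 + 12×4 + 8×5 + 9×4 + 8×5 = 194
Edmonton: 10×1 + 12×3 + 8×2 + 9×1 + 8×4 = 103
Chicago: 10×5 + 12×2 + 8×1 + 9×3 + 8×2 = 125
Austin: 10×4 + 12×1 + 8×3 + 9×2 + 8×3 = 118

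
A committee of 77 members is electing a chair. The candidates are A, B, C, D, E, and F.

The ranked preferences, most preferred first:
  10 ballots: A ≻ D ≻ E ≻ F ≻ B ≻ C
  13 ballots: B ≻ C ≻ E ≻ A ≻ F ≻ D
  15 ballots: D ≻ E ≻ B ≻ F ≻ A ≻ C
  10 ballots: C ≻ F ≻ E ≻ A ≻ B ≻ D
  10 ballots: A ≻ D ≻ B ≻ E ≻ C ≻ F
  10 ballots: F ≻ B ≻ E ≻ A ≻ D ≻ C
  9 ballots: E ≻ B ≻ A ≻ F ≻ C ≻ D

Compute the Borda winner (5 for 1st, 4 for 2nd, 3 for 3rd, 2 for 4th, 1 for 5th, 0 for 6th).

A: 10×5 + 13×2 + 15×1 + 10×2 + 10×5 + 10×2 + 9×3 = 208
B: 10×1 + 13×5 + 15×3 + 10×1 + 10×3 + 10×4 + 9×4 = 236
C: 10×0 + 13×4 + 15×0 + 10×5 + 10×1 + 10×0 + 9×1 = 121
D: 10×4 + 13×0 + 15×5 + 10×0 + 10×4 + 10×1 + 9×0 = 165
E: 10×3 + 13×3 + 15×4 + 10×3 + 10×2 + 10×3 + 9×5 = 254
F: 10×2 + 13×1 + 15×2 + 10×4 + 10×0 + 10×5 + 9×2 = 171

E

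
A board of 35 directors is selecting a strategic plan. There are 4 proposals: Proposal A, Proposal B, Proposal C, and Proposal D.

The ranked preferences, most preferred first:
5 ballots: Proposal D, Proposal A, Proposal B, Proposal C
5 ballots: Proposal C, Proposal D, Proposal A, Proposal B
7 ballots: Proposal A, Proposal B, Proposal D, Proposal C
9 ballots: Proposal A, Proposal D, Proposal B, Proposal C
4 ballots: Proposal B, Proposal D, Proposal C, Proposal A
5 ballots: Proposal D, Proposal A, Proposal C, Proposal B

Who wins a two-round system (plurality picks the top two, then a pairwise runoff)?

Round 1 first-place votes: Proposal A 16, Proposal B 4, Proposal C 5, Proposal D 10. Proposal A and Proposal D advance.
Runoff: Proposal A is ranked above Proposal D on 16 ballots, Proposal D above Proposal A on 19.

Proposal D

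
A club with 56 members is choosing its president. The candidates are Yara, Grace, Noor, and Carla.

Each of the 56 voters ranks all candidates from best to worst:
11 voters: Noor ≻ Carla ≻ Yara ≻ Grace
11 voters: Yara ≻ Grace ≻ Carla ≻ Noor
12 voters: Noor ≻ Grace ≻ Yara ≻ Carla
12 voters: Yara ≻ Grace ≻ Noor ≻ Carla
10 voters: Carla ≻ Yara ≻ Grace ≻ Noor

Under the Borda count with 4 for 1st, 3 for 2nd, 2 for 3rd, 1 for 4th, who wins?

Yara

Yara: 11×2 + 11×4 + 12×2 + 12×4 + 10×3 = 168
Grace: 11×1 + 11×3 + 12×3 + 12×3 + 10×2 = 136
Noor: 11×4 + 11×1 + 12×4 + 12×2 + 10×1 = 137
Carla: 11×3 + 11×2 + 12×1 + 12×1 + 10×4 = 119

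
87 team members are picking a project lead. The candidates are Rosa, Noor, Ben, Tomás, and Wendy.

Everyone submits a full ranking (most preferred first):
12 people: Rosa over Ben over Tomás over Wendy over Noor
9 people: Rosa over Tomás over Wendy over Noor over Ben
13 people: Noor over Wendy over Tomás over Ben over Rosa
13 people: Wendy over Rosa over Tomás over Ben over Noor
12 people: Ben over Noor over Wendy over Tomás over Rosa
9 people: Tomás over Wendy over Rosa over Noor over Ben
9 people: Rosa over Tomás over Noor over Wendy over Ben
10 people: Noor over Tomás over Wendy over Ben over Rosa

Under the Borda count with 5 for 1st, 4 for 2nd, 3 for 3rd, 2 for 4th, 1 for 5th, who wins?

Tomás

Rosa: 12×5 + 9×5 + 13×1 + 13×4 + 12×1 + 9×3 + 9×5 + 10×1 = 264
Noor: 12×1 + 9×2 + 13×5 + 13×1 + 12×4 + 9×2 + 9×3 + 10×5 = 251
Ben: 12×4 + 9×1 + 13×2 + 13×2 + 12×5 + 9×1 + 9×1 + 10×2 = 207
Tomás: 12×3 + 9×4 + 13×3 + 13×3 + 12×2 + 9×5 + 9×4 + 10×4 = 295
Wendy: 12×2 + 9×3 + 13×4 + 13×5 + 12×3 + 9×4 + 9×2 + 10×3 = 288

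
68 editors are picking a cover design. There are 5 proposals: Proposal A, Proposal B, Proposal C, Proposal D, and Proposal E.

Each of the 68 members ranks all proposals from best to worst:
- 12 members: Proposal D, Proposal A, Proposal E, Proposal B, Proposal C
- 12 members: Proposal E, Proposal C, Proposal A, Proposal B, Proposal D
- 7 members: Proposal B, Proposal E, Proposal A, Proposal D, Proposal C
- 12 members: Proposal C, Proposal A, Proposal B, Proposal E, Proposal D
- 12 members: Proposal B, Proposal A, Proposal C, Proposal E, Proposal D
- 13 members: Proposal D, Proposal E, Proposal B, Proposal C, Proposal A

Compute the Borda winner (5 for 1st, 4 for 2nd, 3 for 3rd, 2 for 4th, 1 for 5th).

Proposal A: 12×4 + 12×3 + 7×3 + 12×4 + 12×4 + 13×1 = 214
Proposal B: 12×2 + 12×2 + 7×5 + 12×3 + 12×5 + 13×3 = 218
Proposal C: 12×1 + 12×4 + 7×1 + 12×5 + 12×3 + 13×2 = 189
Proposal D: 12×5 + 12×1 + 7×2 + 12×1 + 12×1 + 13×5 = 175
Proposal E: 12×3 + 12×5 + 7×4 + 12×2 + 12×2 + 13×4 = 224

Proposal E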